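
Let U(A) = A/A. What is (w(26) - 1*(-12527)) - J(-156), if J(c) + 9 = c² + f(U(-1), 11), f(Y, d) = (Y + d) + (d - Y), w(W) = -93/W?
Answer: -307465/26 ≈ -11826.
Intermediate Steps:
U(A) = 1
f(Y, d) = 2*d
J(c) = 13 + c² (J(c) = -9 + (c² + 2*11) = -9 + (c² + 22) = -9 + (22 + c²) = 13 + c²)
(w(26) - 1*(-12527)) - J(-156) = (-93/26 - 1*(-12527)) - (13 + (-156)²) = (-93*1/26 + 12527) - (13 + 24336) = (-93/26 + 12527) - 1*24349 = 325609/26 - 24349 = -307465/26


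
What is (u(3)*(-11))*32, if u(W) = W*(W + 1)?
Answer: -4224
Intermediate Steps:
u(W) = W*(1 + W)
(u(3)*(-11))*32 = ((3*(1 + 3))*(-11))*32 = ((3*4)*(-11))*32 = (12*(-11))*32 = -132*32 = -4224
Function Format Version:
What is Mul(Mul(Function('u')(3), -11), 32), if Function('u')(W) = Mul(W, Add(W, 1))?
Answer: -4224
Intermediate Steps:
Function('u')(W) = Mul(W, Add(1, W))
Mul(Mul(Function('u')(3), -11), 32) = Mul(Mul(Mul(3, Add(1, 3)), -11), 32) = Mul(Mul(Mul(3, 4), -11), 32) = Mul(Mul(12, -11), 32) = Mul(-132, 32) = -4224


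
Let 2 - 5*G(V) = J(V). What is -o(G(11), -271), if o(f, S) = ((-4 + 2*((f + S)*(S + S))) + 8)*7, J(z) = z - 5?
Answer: -10312232/5 ≈ -2.0624e+6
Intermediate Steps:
J(z) = -5 + z
G(V) = 7/5 - V/5 (G(V) = ⅖ - (-5 + V)/5 = ⅖ + (1 - V/5) = 7/5 - V/5)
o(f, S) = 28 + 28*S*(S + f) (o(f, S) = ((-4 + 2*((S + f)*(2*S))) + 8)*7 = ((-4 + 2*(2*S*(S + f))) + 8)*7 = ((-4 + 4*S*(S + f)) + 8)*7 = (4 + 4*S*(S + f))*7 = 28 + 28*S*(S + f))
-o(G(11), -271) = -(28 + 28*(-271)² + 28*(-271)*(7/5 - ⅕*11)) = -(28 + 28*73441 + 28*(-271)*(7/5 - 11/5)) = -(28 + 2056348 + 28*(-271)*(-⅘)) = -(28 + 2056348 + 30352/5) = -1*10312232/5 = -10312232/5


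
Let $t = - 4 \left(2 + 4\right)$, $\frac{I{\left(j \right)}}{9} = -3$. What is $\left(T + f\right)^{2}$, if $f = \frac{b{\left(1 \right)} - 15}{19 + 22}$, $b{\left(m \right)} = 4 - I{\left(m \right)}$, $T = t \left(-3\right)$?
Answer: $\frac{8809024}{1681} \approx 5240.3$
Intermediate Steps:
$I{\left(j \right)} = -27$ ($I{\left(j \right)} = 9 \left(-3\right) = -27$)
$t = -24$ ($t = \left(-4\right) 6 = -24$)
$T = 72$ ($T = \left(-24\right) \left(-3\right) = 72$)
$b{\left(m \right)} = 31$ ($b{\left(m \right)} = 4 - -27 = 4 + 27 = 31$)
$f = \frac{16}{41}$ ($f = \frac{31 - 15}{19 + 22} = \frac{16}{41} \approx 0.39024$)
$\left(T + f\right)^{2} = \left(72 + \frac{16}{41}\right)^{2} = \left(\frac{2968}{41}\right)^{2} = \frac{8809024}{1681}$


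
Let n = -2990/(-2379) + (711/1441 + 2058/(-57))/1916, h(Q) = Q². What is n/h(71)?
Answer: 11886949609/48392813664492 ≈ 0.00024563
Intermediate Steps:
n = 11886949609/9599844012 (n = -2990*(-1/2379) + (711*(1/1441) + 2058*(-1/57))*(1/1916) = 230/183 + (711/1441 - 686/19)*(1/1916) = 230/183 - 975017/27379*1/1916 = 230/183 - 975017/52458164 = 11886949609/9599844012 ≈ 1.2382)
n/h(71) = 11886949609/(9599844012*(71²)) = (11886949609/9599844012)/5041 = (11886949609/9599844012)*(1/5041) = 11886949609/48392813664492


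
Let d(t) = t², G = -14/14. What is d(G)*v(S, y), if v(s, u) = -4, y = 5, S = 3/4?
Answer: -4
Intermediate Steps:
S = ¾ (S = 3*(¼) = ¾ ≈ 0.75000)
G = -1 (G = -14*1/14 = -1)
d(G)*v(S, y) = (-1)²*(-4) = 1*(-4) = -4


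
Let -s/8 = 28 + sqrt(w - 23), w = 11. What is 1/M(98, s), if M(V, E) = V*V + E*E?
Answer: -I/(-59012*I + 7168*sqrt(3)) ≈ 1.6227e-5 - 3.414e-6*I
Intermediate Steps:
s = -224 - 16*I*sqrt(3) (s = -8*(28 + sqrt(11 - 23)) = -8*(28 + sqrt(-12)) = -8*(28 + 2*I*sqrt(3)) = -224 - 16*I*sqrt(3) ≈ -224.0 - 27.713*I)
M(V, E) = E**2 + V**2 (M(V, E) = V**2 + E**2 = E**2 + V**2)
1/M(98, s) = 1/((-224 - 16*I*sqrt(3))**2 + 98**2) = 1/((-224 - 16*I*sqrt(3))**2 + 9604) = 1/(9604 + (-224 - 16*I*sqrt(3))**2)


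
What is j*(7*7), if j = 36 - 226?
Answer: -9310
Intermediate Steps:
j = -190
j*(7*7) = -1330*7 = -190*49 = -9310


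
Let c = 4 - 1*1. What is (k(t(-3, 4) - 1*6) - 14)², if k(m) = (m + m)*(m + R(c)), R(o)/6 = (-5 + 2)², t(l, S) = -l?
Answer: 102400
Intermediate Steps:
c = 3 (c = 4 - 1 = 3)
R(o) = 54 (R(o) = 6*(-5 + 2)² = 6*(-3)² = 6*9 = 54)
k(m) = 2*m*(54 + m) (k(m) = (m + m)*(m + 54) = (2*m)*(54 + m) = 2*m*(54 + m))
(k(t(-3, 4) - 1*6) - 14)² = (2*(-1*(-3) - 1*6)*(54 + (-1*(-3) - 1*6)) - 14)² = (2*(3 - 6)*(54 + (3 - 6)) - 14)² = (2*(-3)*(54 - 3) - 14)² = (2*(-3)*51 - 14)² = (-306 - 14)² = (-320)² = 102400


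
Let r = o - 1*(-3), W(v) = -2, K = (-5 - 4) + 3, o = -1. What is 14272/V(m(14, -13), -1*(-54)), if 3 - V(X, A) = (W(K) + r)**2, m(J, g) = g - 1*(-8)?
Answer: 14272/3 ≈ 4757.3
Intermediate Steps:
K = -6 (K = -9 + 3 = -6)
r = 2 (r = -1 - 1*(-3) = -1 + 3 = 2)
m(J, g) = 8 + g (m(J, g) = g + 8 = 8 + g)
V(X, A) = 3 (V(X, A) = 3 - (-2 + 2)**2 = 3 - 1*0**2 = 3 - 1*0 = 3 + 0 = 3)
14272/V(m(14, -13), -1*(-54)) = 14272/3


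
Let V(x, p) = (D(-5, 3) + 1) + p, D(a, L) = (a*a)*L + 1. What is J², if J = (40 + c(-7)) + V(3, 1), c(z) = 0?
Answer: 13924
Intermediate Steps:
D(a, L) = 1 + L*a² (D(a, L) = a²*L + 1 = L*a² + 1 = 1 + L*a²)
V(x, p) = 77 + p (V(x, p) = ((1 + 3*(-5)²) + 1) + p = ((1 + 3*25) + 1) + p = ((1 + 75) + 1) + p = (76 + 1) + p = 77 + p)
J = 118 (J = (40 + 0) + (77 + 1) = 40 + 78 = 118)
J² = 118² = 13924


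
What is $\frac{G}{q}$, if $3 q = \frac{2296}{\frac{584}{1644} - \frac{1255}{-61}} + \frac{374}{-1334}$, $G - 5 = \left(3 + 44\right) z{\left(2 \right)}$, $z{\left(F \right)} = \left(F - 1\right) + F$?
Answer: $\frac{153292219806}{38296410715} \approx 4.0028$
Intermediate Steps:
$z{\left(F \right)} = -1 + 2 F$ ($z{\left(F \right)} = \left(-1 + F\right) + F = -1 + 2 F$)
$G = 146$ ($G = 5 + \left(3 + 44\right) \left(-1 + 2 \cdot 2\right) = 5 + 47 \left(-1 + 4\right) = 5 + 47 \cdot 3 = 5 + 141 = 146$)
$q = \frac{38296410715}{1049946711}$ ($q = \frac{\frac{2296}{\frac{584}{1644} - \frac{1255}{-61}} + \frac{374}{-1334}}{3} = \frac{\frac{2296}{584 \cdot \frac{1}{1644} - - \frac{1255}{61}} + 374 \left(- \frac{1}{1334}\right)}{3} = \frac{\frac{2296}{\frac{146}{411} + \frac{1255}{61}} - \frac{187}{667}}{3} = \frac{\frac{2296}{\frac{524711}{25071}} - \frac{187}{667}}{3} = \frac{2296 \cdot \frac{25071}{524711} - \frac{187}{667}}{3} = \frac{\frac{57563016}{524711} - \frac{187}{667}}{3} = \frac{1}{3} \cdot \frac{38296410715}{349982237} = \frac{38296410715}{1049946711} \approx 36.475$)
$\frac{G}{q} = \frac{146}{\frac{38296410715}{1049946711}} = 146 \cdot \frac{1049946711}{38296410715} = \frac{153292219806}{38296410715}$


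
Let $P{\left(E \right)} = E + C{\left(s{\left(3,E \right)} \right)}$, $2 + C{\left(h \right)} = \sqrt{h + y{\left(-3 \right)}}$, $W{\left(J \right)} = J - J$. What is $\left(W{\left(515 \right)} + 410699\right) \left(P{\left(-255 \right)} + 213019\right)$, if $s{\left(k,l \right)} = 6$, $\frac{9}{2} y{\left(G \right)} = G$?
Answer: $87381140638 + \frac{1642796 \sqrt{3}}{3} \approx 8.7382 \cdot 10^{10}$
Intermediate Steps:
$y{\left(G \right)} = \frac{2 G}{9}$
$W{\left(J \right)} = 0$
$C{\left(h \right)} = -2 + \sqrt{- \frac{2}{3} + h}$ ($C{\left(h \right)} = -2 + \sqrt{h + \frac{2}{9} \left(-3\right)} = -2 + \sqrt{h - \frac{2}{3}} = -2 + \sqrt{- \frac{2}{3} + h}$)
$P{\left(E \right)} = -2 + E + \frac{4 \sqrt{3}}{3}$ ($P{\left(E \right)} = E - \left(2 - \frac{\sqrt{-6 + 9 \cdot 6}}{3}\right) = E - \left(2 - \frac{\sqrt{-6 + 54}}{3}\right) = E - \left(2 - \frac{\sqrt{48}}{3}\right) = E - \left(2 - \frac{4 \sqrt{3}}{3}\right) = -2 + E + \frac{4 \sqrt{3}}{3}$)
$\left(W{\left(515 \right)} + 410699\right) \left(P{\left(-255 \right)} + 213019\right) = \left(0 + 410699\right) \left(\left(-2 - 255 + \frac{4 \sqrt{3}}{3}\right) + 213019\right) = 410699 \left(\left(-257 + \frac{4 \sqrt{3}}{3}\right) + 213019\right) = 410699 \left(212762 + \frac{4 \sqrt{3}}{3}\right) = 87381140638 + \frac{1642796 \sqrt{3}}{3}$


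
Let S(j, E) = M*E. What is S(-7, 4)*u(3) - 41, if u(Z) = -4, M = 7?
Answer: -153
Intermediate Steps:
S(j, E) = 7*E
S(-7, 4)*u(3) - 41 = (7*4)*(-4) - 41 = 28*(-4) - 41 = -112 - 41 = -153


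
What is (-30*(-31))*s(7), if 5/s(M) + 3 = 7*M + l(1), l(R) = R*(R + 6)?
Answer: 4650/53 ≈ 87.736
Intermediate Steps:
l(R) = R*(6 + R)
s(M) = 5/(4 + 7*M) (s(M) = 5/(-3 + (7*M + 1*(6 + 1))) = 5/(-3 + (7*M + 1*7)) = 5/(-3 + (7*M + 7)) = 5/(-3 + (7 + 7*M)) = 5/(4 + 7*M))
(-30*(-31))*s(7) = (-30*(-31))*(5/(4 + 7*7)) = 930*(5/(4 + 49)) = 930*(5/53) = 4650/53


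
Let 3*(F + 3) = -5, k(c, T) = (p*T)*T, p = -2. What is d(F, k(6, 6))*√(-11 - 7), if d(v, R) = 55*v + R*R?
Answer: 14782*I*√2 ≈ 20905.0*I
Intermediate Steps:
k(c, T) = -2*T² (k(c, T) = (-2*T)*T = -2*T²)
F = -14/3 (F = -3 + (⅓)*(-5) = -3 - 5/3 = -14/3 ≈ -4.6667)
d(v, R) = R² + 55*v (d(v, R) = 55*v + R² = R² + 55*v)
d(F, k(6, 6))*√(-11 - 7) = ((-2*6²)² + 55*(-14/3))*√(-11 - 7) = ((-2*36)² - 770/3)*√(-18) = ((-72)² - 770/3)*(3*I*√2) = (5184 - 770/3)*(3*I*√2) = 14782*(3*I*√2)/3 = 14782*I*√2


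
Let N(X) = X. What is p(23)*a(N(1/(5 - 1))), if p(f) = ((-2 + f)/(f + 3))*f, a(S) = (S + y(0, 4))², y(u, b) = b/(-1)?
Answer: 108675/416 ≈ 261.24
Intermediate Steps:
y(u, b) = -b (y(u, b) = b*(-1) = -b)
a(S) = (-4 + S)² (a(S) = (S - 1*4)² = (S - 4)² = (-4 + S)²)
p(f) = f*(-2 + f)/(3 + f) (p(f) = ((-2 + f)/(3 + f))*f = f*(-2 + f)/(3 + f))
p(23)*a(N(1/(5 - 1))) = (23*(-2 + 23)/(3 + 23))*(-4 + 1/(5 - 1))² = (23*21/26)*(-4 + 1/4)² = (23*(1/26)*21)*(-4 + ¼)² = 483*(-15/4)²/26 = (483/26)*(225/16) = 108675/416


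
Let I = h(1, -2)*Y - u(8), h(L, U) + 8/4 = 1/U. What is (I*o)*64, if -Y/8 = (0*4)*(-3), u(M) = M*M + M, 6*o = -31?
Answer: 23808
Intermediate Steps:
o = -31/6 (o = (⅙)*(-31) = -31/6 ≈ -5.1667)
u(M) = M + M² (u(M) = M² + M = M + M²)
h(L, U) = -2 + 1/U
Y = 0 (Y = -8*0*4*(-3) = -0*(-3) = -8*0 = 0)
I = -72 (I = (-2 + 1/(-2))*0 - 8*(1 + 8) = (-2 - ½)*0 - 8*9 = -5/2*0 - 1*72 = 0 - 72 = -72)
(I*o)*64 = -72*(-31/6)*64 = 372*64 = 23808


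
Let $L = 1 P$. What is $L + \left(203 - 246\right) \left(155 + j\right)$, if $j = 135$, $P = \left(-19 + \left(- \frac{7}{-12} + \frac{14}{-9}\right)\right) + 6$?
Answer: $- \frac{449423}{36} \approx -12484.0$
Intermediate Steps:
$P = - \frac{503}{36}$ ($P = \left(-19 + \left(\left(-7\right) \left(- \frac{1}{12}\right) + 14 \left(- \frac{1}{9}\right)\right)\right) + 6 = \left(-19 + \left(\frac{7}{12} - \frac{14}{9}\right)\right) + 6 = \left(-19 - \frac{35}{36}\right) + 6 = - \frac{719}{36} + 6 = - \frac{503}{36} \approx -13.972$)
$L = - \frac{503}{36}$ ($L = 1 \left(- \frac{503}{36}\right) = - \frac{503}{36} \approx -13.972$)
$L + \left(203 - 246\right) \left(155 + j\right) = - \frac{503}{36} + \left(203 - 246\right) \left(155 + 135\right) = - \frac{503}{36} - 12470 = - \frac{449423}{36}$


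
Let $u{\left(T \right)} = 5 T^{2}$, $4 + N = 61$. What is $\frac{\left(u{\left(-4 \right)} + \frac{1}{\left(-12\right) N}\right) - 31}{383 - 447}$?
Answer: $- \frac{33515}{43776} \approx -0.7656$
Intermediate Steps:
$N = 57$ ($N = -4 + 61 = 57$)
$\frac{\left(u{\left(-4 \right)} + \frac{1}{\left(-12\right) N}\right) - 31}{383 - 447} = \frac{\left(5 \left(-4\right)^{2} + \frac{1}{\left(-12\right) 57}\right) - 31}{383 - 447} = \frac{\left(5 \cdot 16 - \frac{1}{684}\right) - 31}{-64} = - \frac{\left(80 - \frac{1}{684}\right) - 31}{64} = - \frac{\frac{54719}{684} - 31}{64} = \left(- \frac{1}{64}\right) \frac{33515}{684} = - \frac{33515}{43776}$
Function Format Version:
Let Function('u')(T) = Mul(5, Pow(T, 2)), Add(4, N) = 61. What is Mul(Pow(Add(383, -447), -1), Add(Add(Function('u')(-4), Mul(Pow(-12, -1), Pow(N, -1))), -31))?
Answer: Rational(-33515, 43776) ≈ -0.76560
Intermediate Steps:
N = 57 (N = Add(-4, 61) = 57)
Mul(Pow(Add(383, -447), -1), Add(Add(Function('u')(-4), Mul(Pow(-12, -1), Pow(N, -1))), -31)) = Mul(Pow(Add(383, -447), -1), Add(Add(Mul(5, Pow(-4, 2)), Mul(Pow(-12, -1), Pow(57, -1))), -31)) = Mul(Pow(-64, -1), Add(Add(Mul(5, 16), Mul(Rational(-1, 12), Rational(1, 57))), -31)) = Mul(Rational(-1, 64), Add(Add(80, Rational(-1, 684)), -31)) = Mul(Rational(-1, 64), Add(Rational(54719, 684), -31)) = Mul(Rational(-1, 64), Rational(33515, 684)) = Rational(-33515, 43776)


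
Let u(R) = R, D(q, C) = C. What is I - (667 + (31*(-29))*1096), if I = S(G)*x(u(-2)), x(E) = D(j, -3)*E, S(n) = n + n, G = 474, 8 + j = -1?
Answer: 990325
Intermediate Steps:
j = -9 (j = -8 - 1 = -9)
S(n) = 2*n
x(E) = -3*E
I = 5688 (I = (2*474)*(-3*(-2)) = 948*6 = 5688)
I - (667 + (31*(-29))*1096) = 5688 - (667 + (31*(-29))*1096) = 5688 - (667 - 899*1096) = 5688 - (667 - 985304) = 5688 - 1*(-984637) = 5688 + 984637 = 990325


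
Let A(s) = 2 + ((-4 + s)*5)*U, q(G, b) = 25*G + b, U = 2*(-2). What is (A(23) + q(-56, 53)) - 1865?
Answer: -3590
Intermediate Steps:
U = -4
q(G, b) = b + 25*G
A(s) = 82 - 20*s (A(s) = 2 + ((-4 + s)*5)*(-4) = 2 + (-20 + 5*s)*(-4) = 2 + (80 - 20*s) = 82 - 20*s)
(A(23) + q(-56, 53)) - 1865 = ((82 - 20*23) + (53 + 25*(-56))) - 1865 = ((82 - 460) + (53 - 1400)) - 1865 = (-378 - 1347) - 1865 = -1725 - 1865 = -3590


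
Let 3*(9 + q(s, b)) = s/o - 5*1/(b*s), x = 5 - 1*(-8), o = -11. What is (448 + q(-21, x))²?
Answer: 15687453426121/81162081 ≈ 1.9329e+5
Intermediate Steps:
x = 13 (x = 5 + 8 = 13)
q(s, b) = -9 - s/33 - 5/(3*b*s) (q(s, b) = -9 + (s/(-11) - 5*1/(b*s))/3 = -9 + (s*(-1/11) - 5*1/(b*s))/3 = -9 + (-s/11 - 5/(b*s))/3 = -9 + (-s/33 - 5/(3*b*s)) = -9 - s/33 - 5/(3*b*s))
(448 + q(-21, x))² = (448 + (-9 - 1/33*(-21) - 5/3/(13*(-21))))² = (448 + (-9 + 7/11 - 5/3*1/13*(-1/21)))² = (448 + (-9 + 7/11 + 5/819))² = (448 - 75293/9009)² = (3960739/9009)² = 15687453426121/81162081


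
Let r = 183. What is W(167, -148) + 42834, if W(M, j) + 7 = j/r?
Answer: 7837193/183 ≈ 42826.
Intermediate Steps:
W(M, j) = -7 + j/183
W(167, -148) + 42834 = (-7 + (1/183)*(-148)) + 42834 = (-7 - 148/183) + 42834 = -1429/183 + 42834 = 7837193/183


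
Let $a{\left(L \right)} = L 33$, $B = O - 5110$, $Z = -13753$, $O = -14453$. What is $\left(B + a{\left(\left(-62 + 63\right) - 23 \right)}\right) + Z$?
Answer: $-34042$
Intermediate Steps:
$B = -19563$ ($B = -14453 - 5110 = -19563$)
$a{\left(L \right)} = 33 L$
$\left(B + a{\left(\left(-62 + 63\right) - 23 \right)}\right) + Z = \left(-19563 + 33 \left(\left(-62 + 63\right) - 23\right)\right) - 13753 = \left(-19563 + 33 \left(1 - 23\right)\right) - 13753 = \left(-19563 + 33 \left(-22\right)\right) - 13753 = \left(-19563 - 726\right) - 13753 = -20289 - 13753 = -34042$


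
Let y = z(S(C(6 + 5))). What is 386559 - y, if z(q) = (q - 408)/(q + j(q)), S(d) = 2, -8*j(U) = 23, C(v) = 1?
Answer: 386095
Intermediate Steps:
j(U) = -23/8 (j(U) = -1/8*23 = -23/8)
z(q) = (-408 + q)/(-23/8 + q) (z(q) = (q - 408)/(q - 23/8) = (-408 + q)/(-23/8 + q))
y = 464 (y = 8*(-408 + 2)/(-23 + 8*2) = 8*(-406)/(-23 + 16) = 8*(-406)/(-7) = 8*(-1/7)*(-406) = 464)
386559 - y = 386559 - 1*464 = 386559 - 464 = 386095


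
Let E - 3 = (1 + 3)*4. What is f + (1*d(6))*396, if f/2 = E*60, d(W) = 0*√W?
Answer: 2280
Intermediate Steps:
E = 19 (E = 3 + (1 + 3)*4 = 3 + 4*4 = 3 + 16 = 19)
d(W) = 0
f = 2280 (f = 2*(19*60) = 2*1140 = 2280)
f + (1*d(6))*396 = 2280 + (1*0)*396 = 2280 + 0*396 = 2280 + 0 = 2280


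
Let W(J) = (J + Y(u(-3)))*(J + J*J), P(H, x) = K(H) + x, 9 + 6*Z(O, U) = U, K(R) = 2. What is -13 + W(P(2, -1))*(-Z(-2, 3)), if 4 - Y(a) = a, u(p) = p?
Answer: 3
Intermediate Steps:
Y(a) = 4 - a
Z(O, U) = -3/2 + U/6
P(H, x) = 2 + x
W(J) = (7 + J)*(J + J²) (W(J) = (J + (4 - 1*(-3)))*(J + J*J) = (J + (4 + 3))*(J + J²) = (J + 7)*(J + J²) = (7 + J)*(J + J²))
-13 + W(P(2, -1))*(-Z(-2, 3)) = -13 + ((2 - 1)*(7 + (2 - 1)² + 8*(2 - 1)))*(-(-3/2 + (⅙)*3)) = -13 + (1*(7 + 1² + 8*1))*(-(-3/2 + ½)) = -13 + (1*(7 + 1 + 8))*(-1*(-1)) = -13 + (1*16)*1 = -13 + 16*1 = -13 + 16 = 3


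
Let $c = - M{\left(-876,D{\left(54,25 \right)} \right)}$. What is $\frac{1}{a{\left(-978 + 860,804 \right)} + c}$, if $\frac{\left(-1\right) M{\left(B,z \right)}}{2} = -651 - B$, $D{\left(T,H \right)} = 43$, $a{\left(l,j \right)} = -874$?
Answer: $- \frac{1}{424} \approx -0.0023585$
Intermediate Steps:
$M{\left(B,z \right)} = 1302 + 2 B$ ($M{\left(B,z \right)} = - 2 \left(-651 - B\right) = 1302 + 2 B$)
$c = 450$ ($c = - (1302 + 2 \left(-876\right)) = - (1302 - 1752) = \left(-1\right) \left(-450\right) = 450$)
$\frac{1}{a{\left(-978 + 860,804 \right)} + c} = \frac{1}{-874 + 450} = \frac{1}{-424} = - \frac{1}{424}$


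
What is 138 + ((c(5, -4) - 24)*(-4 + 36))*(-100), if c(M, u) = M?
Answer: 60938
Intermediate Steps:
138 + ((c(5, -4) - 24)*(-4 + 36))*(-100) = 138 + ((5 - 24)*(-4 + 36))*(-100) = 138 - 19*32*(-100) = 138 - 608*(-100) = 138 + 60800 = 60938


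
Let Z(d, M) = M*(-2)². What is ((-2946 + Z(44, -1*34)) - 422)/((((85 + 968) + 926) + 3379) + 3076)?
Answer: -1752/4217 ≈ -0.41546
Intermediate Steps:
Z(d, M) = 4*M (Z(d, M) = M*4 = 4*M)
((-2946 + Z(44, -1*34)) - 422)/((((85 + 968) + 926) + 3379) + 3076) = ((-2946 + 4*(-1*34)) - 422)/((((85 + 968) + 926) + 3379) + 3076) = ((-2946 + 4*(-34)) - 422)/(((1053 + 926) + 3379) + 3076) = ((-2946 - 136) - 422)/((1979 + 3379) + 3076) = (-3082 - 422)/(5358 + 3076) = -3504/8434 = -3504*1/8434 = -1752/4217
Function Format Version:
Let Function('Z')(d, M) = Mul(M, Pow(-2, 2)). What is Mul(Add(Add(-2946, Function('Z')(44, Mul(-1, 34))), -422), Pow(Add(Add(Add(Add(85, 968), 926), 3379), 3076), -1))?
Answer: Rational(-1752, 4217) ≈ -0.41546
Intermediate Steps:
Function('Z')(d, M) = Mul(4, M) (Function('Z')(d, M) = Mul(M, 4) = Mul(4, M))
Mul(Add(Add(-2946, Function('Z')(44, Mul(-1, 34))), -422), Pow(Add(Add(Add(Add(85, 968), 926), 3379), 3076), -1)) = Mul(Add(Add(-2946, Mul(4, Mul(-1, 34))), -422), Pow(Add(Add(Add(Add(85, 968), 926), 3379), 3076), -1)) = Mul(Add(Add(-2946, Mul(4, -34)), -422), Pow(Add(Add(Add(1053, 926), 3379), 3076), -1)) = Mul(Add(Add(-2946, -136), -422), Pow(Add(Add(1979, 3379), 3076), -1)) = Mul(Add(-3082, -422), Pow(Add(5358, 3076), -1)) = Mul(-3504, Pow(8434, -1)) = Mul(-3504, Rational(1, 8434)) = Rational(-1752, 4217)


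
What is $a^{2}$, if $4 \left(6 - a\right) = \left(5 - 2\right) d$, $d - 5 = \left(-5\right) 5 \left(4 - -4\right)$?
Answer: $\frac{370881}{16} \approx 23180.0$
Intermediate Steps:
$d = -195$ ($d = 5 + \left(-5\right) 5 \left(4 - -4\right) = 5 - 25 \left(4 + 4\right) = 5 - 200 = -195$)
$a = \frac{609}{4}$ ($a = 6 - \frac{\left(5 - 2\right) \left(-195\right)}{4} = 6 - \frac{3 \left(-195\right)}{4} = 6 - - \frac{585}{4} = 6 + \frac{585}{4} = \frac{609}{4} \approx 152.25$)
$a^{2} = \left(\frac{609}{4}\right)^{2} = \frac{370881}{16}$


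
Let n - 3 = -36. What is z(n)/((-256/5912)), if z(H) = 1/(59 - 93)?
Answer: 739/1088 ≈ 0.67923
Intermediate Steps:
n = -33 (n = 3 - 36 = -33)
z(H) = -1/34 (z(H) = 1/(-34) = -1/34)
z(n)/((-256/5912)) = -1/(34*((-256/5912))) = -1/(34*((-256*1/5912))) = -1/(34*(-32/739)) = -1/34*(-739/32) = 739/1088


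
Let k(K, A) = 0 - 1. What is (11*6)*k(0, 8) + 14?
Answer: -52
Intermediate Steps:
k(K, A) = -1
(11*6)*k(0, 8) + 14 = (11*6)*(-1) + 14 = 66*(-1) + 14 = -66 + 14 = -52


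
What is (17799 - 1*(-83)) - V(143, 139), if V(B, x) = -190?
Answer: 18072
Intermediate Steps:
(17799 - 1*(-83)) - V(143, 139) = (17799 - 1*(-83)) - 1*(-190) = (17799 + 83) + 190 = 17882 + 190 = 18072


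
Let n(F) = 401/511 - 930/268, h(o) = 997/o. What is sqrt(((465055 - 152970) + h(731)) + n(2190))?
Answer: sqrt(781910791739036187158)/50054494 ≈ 558.64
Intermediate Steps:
n(F) = -183881/68474 (n(F) = 401*(1/511) - 930*1/268 = 401/511 - 465/134 = -183881/68474)
sqrt(((465055 - 152970) + h(731)) + n(2190)) = sqrt(((465055 - 152970) + 997/731) - 183881/68474) = sqrt((312085 + 997*(1/731)) - 183881/68474) = sqrt((312085 + 997/731) - 183881/68474) = sqrt(228135132/731 - 183881/68474) = sqrt(15621190611557/50054494) = sqrt(781910791739036187158)/50054494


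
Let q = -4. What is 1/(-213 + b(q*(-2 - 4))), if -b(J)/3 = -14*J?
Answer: 1/795 ≈ 0.0012579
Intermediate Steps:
b(J) = 42*J (b(J) = -(-42)*J = 42*J)
1/(-213 + b(q*(-2 - 4))) = 1/(-213 + 42*(-4*(-2 - 4))) = 1/(-213 + 42*(-4*(-6))) = 1/(-213 + 42*24) = 1/(-213 + 1008) = 1/795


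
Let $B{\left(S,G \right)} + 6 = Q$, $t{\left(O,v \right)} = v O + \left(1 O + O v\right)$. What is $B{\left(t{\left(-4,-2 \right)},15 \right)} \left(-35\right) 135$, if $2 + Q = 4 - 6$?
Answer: $47250$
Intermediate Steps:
$Q = -4$ ($Q = -2 + \left(4 - 6\right) = -2 - 2 = -4$)
$t{\left(O,v \right)} = O + 2 O v$ ($t{\left(O,v \right)} = O v + \left(O + O v\right) = O + 2 O v$)
$B{\left(S,G \right)} = -10$ ($B{\left(S,G \right)} = -6 - 4 = -10$)
$B{\left(t{\left(-4,-2 \right)},15 \right)} \left(-35\right) 135 = \left(-10\right) \left(-35\right) 135 = 350 \cdot 135 = 47250$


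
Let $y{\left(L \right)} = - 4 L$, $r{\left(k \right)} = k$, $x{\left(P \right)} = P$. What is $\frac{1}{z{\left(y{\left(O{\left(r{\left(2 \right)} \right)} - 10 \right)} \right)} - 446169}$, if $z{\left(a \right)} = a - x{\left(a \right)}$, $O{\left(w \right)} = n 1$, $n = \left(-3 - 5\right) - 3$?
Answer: $- \frac{1}{446169} \approx -2.2413 \cdot 10^{-6}$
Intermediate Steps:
$n = -11$ ($n = -8 - 3 = -11$)
$O{\left(w \right)} = -11$ ($O{\left(w \right)} = \left(-11\right) 1 = -11$)
$z{\left(a \right)} = 0$ ($z{\left(a \right)} = a - a = 0$)
$\frac{1}{z{\left(y{\left(O{\left(r{\left(2 \right)} \right)} - 10 \right)} \right)} - 446169} = \frac{1}{0 - 446169} = \frac{1}{-446169} = - \frac{1}{446169}$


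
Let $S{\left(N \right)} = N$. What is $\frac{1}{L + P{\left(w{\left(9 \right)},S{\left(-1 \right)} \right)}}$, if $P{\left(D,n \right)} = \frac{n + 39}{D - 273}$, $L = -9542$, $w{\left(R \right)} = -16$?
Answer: $- \frac{289}{2757676} \approx -0.0001048$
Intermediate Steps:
$P{\left(D,n \right)} = \frac{39 + n}{-273 + D}$
$\frac{1}{L + P{\left(w{\left(9 \right)},S{\left(-1 \right)} \right)}} = \frac{1}{-9542 + \frac{39 - 1}{-273 - 16}} = \frac{1}{-9542 + \frac{1}{-289} \cdot 38} = \frac{1}{-9542 - \frac{38}{289}} = \frac{1}{- \frac{2757676}{289}} = - \frac{289}{2757676}$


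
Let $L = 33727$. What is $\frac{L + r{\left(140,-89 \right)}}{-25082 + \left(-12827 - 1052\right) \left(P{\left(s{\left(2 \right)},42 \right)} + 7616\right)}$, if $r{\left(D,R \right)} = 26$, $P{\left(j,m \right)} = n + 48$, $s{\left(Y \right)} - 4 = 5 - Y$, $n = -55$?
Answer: $- \frac{11251}{35210131} \approx -0.00031954$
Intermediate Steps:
$s{\left(Y \right)} = 9 - Y$ ($s{\left(Y \right)} = 4 - \left(-5 + Y\right) = 9 - Y$)
$P{\left(j,m \right)} = -7$ ($P{\left(j,m \right)} = -55 + 48 = -7$)
$\frac{L + r{\left(140,-89 \right)}}{-25082 + \left(-12827 - 1052\right) \left(P{\left(s{\left(2 \right)},42 \right)} + 7616\right)} = \frac{33727 + 26}{-25082 + \left(-12827 - 1052\right) \left(-7 + 7616\right)} = \frac{33753}{-25082 - 105605311} = \frac{33753}{-105630393} = 33753 \left(- \frac{1}{105630393}\right) = - \frac{11251}{35210131}$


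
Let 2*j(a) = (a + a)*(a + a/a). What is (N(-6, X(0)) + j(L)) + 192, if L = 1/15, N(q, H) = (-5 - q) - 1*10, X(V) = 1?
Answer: 41191/225 ≈ 183.07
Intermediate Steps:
N(q, H) = -15 - q (N(q, H) = (-5 - q) - 10 = -15 - q)
L = 1/15 ≈ 0.066667
j(a) = a*(1 + a) (j(a) = ((a + a)*(a + a/a))/2 = ((2*a)*(a + 1))/2 = ((2*a)*(1 + a))/2 = (2*a*(1 + a))/2 = a*(1 + a))
(N(-6, X(0)) + j(L)) + 192 = ((-15 - 1*(-6)) + (1 + 1/15)/15) + 192 = ((-15 + 6) + (1/15)*(16/15)) + 192 = (-9 + 16/225) + 192 = -2009/225 + 192 = 41191/225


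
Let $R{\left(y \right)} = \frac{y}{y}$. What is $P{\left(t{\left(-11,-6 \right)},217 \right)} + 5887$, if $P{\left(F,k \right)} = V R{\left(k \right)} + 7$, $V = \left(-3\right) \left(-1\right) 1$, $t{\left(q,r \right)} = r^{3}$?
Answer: $5897$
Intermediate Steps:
$R{\left(y \right)} = 1$
$V = 3$ ($V = 3 \cdot 1 = 3$)
$P{\left(F,k \right)} = 10$ ($P{\left(F,k \right)} = 3 \cdot 1 + 7 = 3 + 7 = 10$)
$P{\left(t{\left(-11,-6 \right)},217 \right)} + 5887 = 10 + 5887 = 5897$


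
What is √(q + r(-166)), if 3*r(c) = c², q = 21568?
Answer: 2*√69195/3 ≈ 175.37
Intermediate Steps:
r(c) = c²/3
√(q + r(-166)) = √(21568 + (⅓)*(-166)²) = √(21568 + (⅓)*27556) = √(21568 + 27556/3) = √(92260/3) = 2*√69195/3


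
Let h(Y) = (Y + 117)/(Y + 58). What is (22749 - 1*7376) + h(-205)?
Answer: 2259919/147 ≈ 15374.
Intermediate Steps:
h(Y) = (117 + Y)/(58 + Y)
(22749 - 1*7376) + h(-205) = (22749 - 1*7376) + (117 - 205)/(58 - 205) = (22749 - 7376) - 88/(-147) = 15373 - 1/147*(-88) = 15373 + 88/147 = 2259919/147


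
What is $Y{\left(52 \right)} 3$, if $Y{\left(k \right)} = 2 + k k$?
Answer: $8118$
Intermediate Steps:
$Y{\left(k \right)} = 2 + k^{2}$
$Y{\left(52 \right)} 3 = \left(2 + 52^{2}\right) 3 = \left(2 + 2704\right) 3 = 2706 \cdot 3 = 8118$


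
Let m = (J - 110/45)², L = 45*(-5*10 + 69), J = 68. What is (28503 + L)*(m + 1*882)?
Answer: 1368546004/9 ≈ 1.5206e+8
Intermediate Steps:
L = 855 (L = 45*(-50 + 69) = 45*19 = 855)
m = 348100/81 (m = (68 - 110/45)² = (68 - 110*1/45)² = (68 - 22/9)² = (590/9)² = 348100/81 ≈ 4297.5)
(28503 + L)*(m + 1*882) = (28503 + 855)*(348100/81 + 1*882) = 29358*(348100/81 + 882) = 29358*(419542/81) = 1368546004/9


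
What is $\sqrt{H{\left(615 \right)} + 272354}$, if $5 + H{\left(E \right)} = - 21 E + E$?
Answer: $\sqrt{260049} \approx 509.95$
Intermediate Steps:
$H{\left(E \right)} = -5 - 20 E$ ($H{\left(E \right)} = -5 + \left(- 21 E + E\right) = -5 - 20 E$)
$\sqrt{H{\left(615 \right)} + 272354} = \sqrt{\left(-5 - 12300\right) + 272354} = \sqrt{-12305 + 272354} = \sqrt{260049}$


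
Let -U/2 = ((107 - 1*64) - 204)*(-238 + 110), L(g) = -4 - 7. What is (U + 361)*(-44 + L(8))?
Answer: 2247025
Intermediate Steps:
L(g) = -11
U = -41216 (U = -2*((107 - 1*64) - 204)*(-238 + 110) = -2*((107 - 64) - 204)*(-128) = -2*(43 - 204)*(-128) = -(-322)*(-128) = -2*20608 = -41216)
(U + 361)*(-44 + L(8)) = (-41216 + 361)*(-44 - 11) = -40855*(-55) = 2247025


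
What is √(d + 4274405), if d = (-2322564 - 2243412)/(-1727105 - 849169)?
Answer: √788056670907220089/429379 ≈ 2067.5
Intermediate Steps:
d = 760996/429379 (d = -4565976/(-2576274) = -4565976*(-1/2576274) = 760996/429379 ≈ 1.7723)
√(d + 4274405) = √(760996/429379 + 4274405) = √(1835340505491/429379) = √788056670907220089/429379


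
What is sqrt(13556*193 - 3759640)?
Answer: 2*I*sqrt(285833) ≈ 1069.3*I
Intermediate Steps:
sqrt(13556*193 - 3759640) = sqrt(2616308 - 3759640) = sqrt(-1143332) = 2*I*sqrt(285833)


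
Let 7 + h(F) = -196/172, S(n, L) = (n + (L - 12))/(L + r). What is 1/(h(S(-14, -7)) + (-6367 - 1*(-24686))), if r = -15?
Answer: 43/787367 ≈ 5.4612e-5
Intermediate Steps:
S(n, L) = (-12 + L + n)/(-15 + L) (S(n, L) = (n + (L - 12))/(L - 15) = (n + (-12 + L))/(-15 + L) = (-12 + L + n)/(-15 + L))
h(F) = -350/43 (h(F) = -7 - 196/172 = -7 - 196*1/172 = -7 - 49/43 = -350/43)
1/(h(S(-14, -7)) + (-6367 - 1*(-24686))) = 1/(-350/43 + (-6367 - 1*(-24686))) = 1/(-350/43 + (-6367 + 24686)) = 1/(-350/43 + 18319) = 1/(787367/43) = 43/787367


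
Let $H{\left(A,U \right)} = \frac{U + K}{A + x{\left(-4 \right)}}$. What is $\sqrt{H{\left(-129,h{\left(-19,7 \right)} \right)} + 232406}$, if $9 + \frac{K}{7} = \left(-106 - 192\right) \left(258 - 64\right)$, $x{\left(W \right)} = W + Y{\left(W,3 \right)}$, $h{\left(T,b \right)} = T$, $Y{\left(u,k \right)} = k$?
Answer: $\frac{\sqrt{995070245}}{65} \approx 485.3$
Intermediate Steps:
$x{\left(W \right)} = 3 + W$ ($x{\left(W \right)} = W + 3 = 3 + W$)
$K = -404747$ ($K = -63 + 7 \left(-106 - 192\right) \left(258 - 64\right) = -63 + 7 \left(\left(-298\right) 194\right) = -63 + 7 \left(-57812\right) = -63 - 404684 = -404747$)
$H{\left(A,U \right)} = \frac{-404747 + U}{-1 + A}$ ($H{\left(A,U \right)} = \frac{U - 404747}{A + \left(3 - 4\right)} = \frac{-404747 + U}{A - 1} = \frac{-404747 + U}{-1 + A}$)
$\sqrt{H{\left(-129,h{\left(-19,7 \right)} \right)} + 232406} = \sqrt{\frac{-404747 - 19}{-1 - 129} + 232406} = \sqrt{\frac{1}{-130} \left(-404766\right) + 232406} = \sqrt{\left(- \frac{1}{130}\right) \left(-404766\right) + 232406} = \sqrt{\frac{202383}{65} + 232406} = \sqrt{\frac{15308773}{65}} = \frac{\sqrt{995070245}}{65}$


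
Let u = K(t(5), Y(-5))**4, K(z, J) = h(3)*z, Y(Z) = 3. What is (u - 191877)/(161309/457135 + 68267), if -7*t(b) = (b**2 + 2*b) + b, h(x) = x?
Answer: -16544151691485/10704136949422 ≈ -1.5456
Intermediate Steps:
t(b) = -3*b/7 - b**2/7 (t(b) = -((b**2 + 2*b) + b)/7 = -(b**2 + 3*b)/7 = -3*b/7 - b**2/7)
K(z, J) = 3*z
u = 207360000/2401 (u = (3*(-1/7*5*(3 + 5)))**4 = (3*(-1/7*5*8))**4 = (3*(-40/7))**4 = (-120/7)**4 = 207360000/2401 ≈ 86364.)
(u - 191877)/(161309/457135 + 68267) = (207360000/2401 - 191877)/(161309/457135 + 68267) = -253336677/(2401*(161309*(1/457135) + 68267)) = -253336677/(2401*(161309/457135 + 68267)) = -253336677/(2401*31207396354/457135) = -253336677/2401*457135/31207396354 = -16544151691485/10704136949422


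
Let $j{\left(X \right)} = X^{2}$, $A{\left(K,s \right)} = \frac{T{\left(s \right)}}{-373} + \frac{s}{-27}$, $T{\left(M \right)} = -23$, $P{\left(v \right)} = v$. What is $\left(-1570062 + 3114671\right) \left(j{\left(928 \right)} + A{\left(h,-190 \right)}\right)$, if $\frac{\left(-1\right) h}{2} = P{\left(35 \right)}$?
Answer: $\frac{13396479667752995}{10071} \approx 1.3302 \cdot 10^{12}$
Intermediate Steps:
$h = -70$ ($h = \left(-2\right) 35 = -70$)
$A{\left(K,s \right)} = \frac{23}{373} - \frac{s}{27}$ ($A{\left(K,s \right)} = - \frac{23}{-373} + \frac{s}{-27} = \left(-23\right) \left(- \frac{1}{373}\right) + s \left(- \frac{1}{27}\right) = \frac{23}{373} - \frac{s}{27}$)
$\left(-1570062 + 3114671\right) \left(j{\left(928 \right)} + A{\left(h,-190 \right)}\right) = \left(-1570062 + 3114671\right) \left(928^{2} + \left(\frac{23}{373} - - \frac{190}{27}\right)\right) = 1544609 \left(861184 + \left(\frac{23}{373} + \frac{190}{27}\right)\right) = 1544609 \left(861184 + \frac{71491}{10071}\right) = 1544609 \cdot \frac{8673055555}{10071} = \frac{13396479667752995}{10071}$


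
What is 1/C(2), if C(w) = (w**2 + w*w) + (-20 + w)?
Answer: -1/10 ≈ -0.10000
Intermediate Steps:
C(w) = -20 + w + 2*w**2 (C(w) = (w**2 + w**2) + (-20 + w) = 2*w**2 + (-20 + w) = -20 + w + 2*w**2)
1/C(2) = 1/(-20 + 2 + 2*2**2) = 1/(-20 + 2 + 2*4) = 1/(-20 + 2 + 8) = 1/(-10) = -1/10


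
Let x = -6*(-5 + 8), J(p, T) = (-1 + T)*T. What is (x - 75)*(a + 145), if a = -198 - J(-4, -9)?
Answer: 13299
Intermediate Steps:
J(p, T) = T*(-1 + T)
a = -288 (a = -198 - (-9)*(-1 - 9) = -198 - (-9)*(-10) = -198 - 1*90 = -198 - 90 = -288)
x = -18 (x = -6*3 = -18)
(x - 75)*(a + 145) = (-18 - 75)*(-288 + 145) = -93*(-143) = 13299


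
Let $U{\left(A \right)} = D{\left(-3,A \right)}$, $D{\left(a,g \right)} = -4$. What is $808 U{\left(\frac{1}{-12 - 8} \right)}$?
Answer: $-3232$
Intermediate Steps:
$U{\left(A \right)} = -4$
$808 U{\left(\frac{1}{-12 - 8} \right)} = 808 \left(-4\right) = -3232$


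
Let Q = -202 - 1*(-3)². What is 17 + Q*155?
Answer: -32688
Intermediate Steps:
Q = -211 (Q = -202 - 1*9 = -202 - 9 = -211)
17 + Q*155 = 17 - 211*155 = 17 - 32705 = -32688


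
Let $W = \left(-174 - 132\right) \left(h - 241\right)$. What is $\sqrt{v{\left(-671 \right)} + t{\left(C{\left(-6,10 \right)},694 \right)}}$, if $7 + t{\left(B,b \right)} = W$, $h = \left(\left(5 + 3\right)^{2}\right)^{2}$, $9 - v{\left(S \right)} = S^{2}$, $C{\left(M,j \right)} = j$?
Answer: $i \sqrt{1629869} \approx 1276.7 i$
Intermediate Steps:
$v{\left(S \right)} = 9 - S^{2}$
$h = 4096$ ($h = \left(8^{2}\right)^{2} = 64^{2} = 4096$)
$W = -1179630$ ($W = \left(-174 - 132\right) \left(4096 - 241\right) = \left(-306\right) 3855 = -1179630$)
$t{\left(B,b \right)} = -1179637$ ($t{\left(B,b \right)} = -7 - 1179630 = -1179637$)
$\sqrt{v{\left(-671 \right)} + t{\left(C{\left(-6,10 \right)},694 \right)}} = \sqrt{\left(9 - \left(-671\right)^{2}\right) - 1179637} = \sqrt{\left(9 - 450241\right) - 1179637} = \sqrt{-450232 - 1179637} = \sqrt{-1629869} = i \sqrt{1629869}$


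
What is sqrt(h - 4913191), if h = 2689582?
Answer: I*sqrt(2223609) ≈ 1491.2*I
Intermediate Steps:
sqrt(h - 4913191) = sqrt(2689582 - 4913191) = sqrt(-2223609) = I*sqrt(2223609)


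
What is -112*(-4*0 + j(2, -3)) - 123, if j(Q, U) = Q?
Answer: -347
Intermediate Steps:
-112*(-4*0 + j(2, -3)) - 123 = -112*(-4*0 + 2) - 123 = -112*(0 + 2) - 123 = -112*2 - 123 = -224 - 123 = -347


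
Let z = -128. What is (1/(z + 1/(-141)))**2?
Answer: 19881/325766401 ≈ 6.1028e-5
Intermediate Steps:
(1/(z + 1/(-141)))**2 = (1/(-128 + 1/(-141)))**2 = (1/(-128 - 1/141))**2 = (1/(-18049/141))**2 = (-141/18049)**2 = 19881/325766401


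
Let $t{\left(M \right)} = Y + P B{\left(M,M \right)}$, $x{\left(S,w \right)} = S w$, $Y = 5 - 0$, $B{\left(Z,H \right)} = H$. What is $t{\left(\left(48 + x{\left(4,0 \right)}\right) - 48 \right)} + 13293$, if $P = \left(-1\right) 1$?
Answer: $13298$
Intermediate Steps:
$P = -1$
$Y = 5$ ($Y = 5 + 0 = 5$)
$t{\left(M \right)} = 5 - M$
$t{\left(\left(48 + x{\left(4,0 \right)}\right) - 48 \right)} + 13293 = \left(5 - \left(\left(48 + 4 \cdot 0\right) - 48\right)\right) + 13293 = \left(5 - \left(\left(48 + 0\right) - 48\right)\right) + 13293 = \left(5 - \left(48 - 48\right)\right) + 13293 = \left(5 - 0\right) + 13293 = \left(5 + 0\right) + 13293 = 5 + 13293 = 13298$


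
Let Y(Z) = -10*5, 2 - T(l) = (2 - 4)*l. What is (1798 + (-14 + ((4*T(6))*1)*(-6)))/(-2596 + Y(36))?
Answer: -724/1323 ≈ -0.54724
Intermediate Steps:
T(l) = 2 + 2*l (T(l) = 2 - (2 - 4)*l = 2 - (-2)*l = 2 + 2*l)
Y(Z) = -50
(1798 + (-14 + ((4*T(6))*1)*(-6)))/(-2596 + Y(36)) = (1798 + (-14 + ((4*(2 + 2*6))*1)*(-6)))/(-2596 - 50) = (1798 + (-14 + ((4*(2 + 12))*1)*(-6)))/(-2646) = (1798 + (-14 + ((4*14)*1)*(-6)))*(-1/2646) = (1798 + (-14 + (56*1)*(-6)))*(-1/2646) = (1798 + (-14 + 56*(-6)))*(-1/2646) = (1798 + (-14 - 336))*(-1/2646) = (1798 - 350)*(-1/2646) = 1448*(-1/2646) = -724/1323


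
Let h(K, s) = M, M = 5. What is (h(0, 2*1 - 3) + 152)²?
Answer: 24649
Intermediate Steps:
h(K, s) = 5
(h(0, 2*1 - 3) + 152)² = (5 + 152)² = 157² = 24649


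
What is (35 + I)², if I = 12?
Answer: 2209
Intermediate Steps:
(35 + I)² = (35 + 12)² = 47² = 2209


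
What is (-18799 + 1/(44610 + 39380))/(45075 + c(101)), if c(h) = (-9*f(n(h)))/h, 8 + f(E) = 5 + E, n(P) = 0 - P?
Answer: -159471728909/382449388890 ≈ -0.41697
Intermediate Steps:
n(P) = -P
f(E) = -3 + E (f(E) = -8 + (5 + E) = -3 + E)
c(h) = (27 + 9*h)/h (c(h) = (-9*(-3 - h))/h = (27 + 9*h)/h)
(-18799 + 1/(44610 + 39380))/(45075 + c(101)) = (-18799 + 1/(44610 + 39380))/(45075 + (9 + 27/101)) = (-18799 + 1/83990)/(45075 + (9 + 27*(1/101))) = (-18799 + 1/83990)/(45075 + (9 + 27/101)) = -1578928009/(83990*(45075 + 936/101)) = -1578928009/(83990*4553511/101) = -1578928009/83990*101/4553511 = -159471728909/382449388890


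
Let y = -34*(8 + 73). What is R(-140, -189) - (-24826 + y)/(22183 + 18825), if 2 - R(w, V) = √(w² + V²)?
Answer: 27399/10252 - 7*√1129 ≈ -232.53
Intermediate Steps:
y = -2754 (y = -34*81 = -2754)
R(w, V) = 2 - √(V² + w²) (R(w, V) = 2 - √(w² + V²) = 2 - √(V² + w²))
R(-140, -189) - (-24826 + y)/(22183 + 18825) = (2 - √((-189)² + (-140)²)) - (-24826 - 2754)/(22183 + 18825) = (2 - √(35721 + 19600)) - (-27580)/41008 = (2 - √55321) - (-27580)/41008 = (2 - 7*√1129) - 1*(-6895/10252) = (2 - 7*√1129) + 6895/10252 = 27399/10252 - 7*√1129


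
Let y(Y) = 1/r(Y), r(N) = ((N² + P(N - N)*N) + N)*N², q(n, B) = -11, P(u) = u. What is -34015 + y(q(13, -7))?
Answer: -452739649/13310 ≈ -34015.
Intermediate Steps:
r(N) = N²*(N + N²) (r(N) = ((N² + (N - N)*N) + N)*N² = ((N² + 0*N) + N)*N² = ((N² + 0) + N)*N² = (N² + N)*N² = (N + N²)*N² = N²*(N + N²))
y(Y) = 1/(Y³*(1 + Y))
-34015 + y(q(13, -7)) = -34015 + 1/((-11)³*(1 - 11)) = -34015 - 1/1331/(-10) = -34015 - 1/1331*(-⅒) = -34015 + 1/13310 = -452739649/13310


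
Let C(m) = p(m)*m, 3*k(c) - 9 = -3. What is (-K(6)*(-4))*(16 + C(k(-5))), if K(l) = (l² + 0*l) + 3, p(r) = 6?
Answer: 4368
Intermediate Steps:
K(l) = 3 + l² (K(l) = (l² + 0) + 3 = l² + 3 = 3 + l²)
k(c) = 2 (k(c) = 3 + (⅓)*(-3) = 3 - 1 = 2)
C(m) = 6*m
(-K(6)*(-4))*(16 + C(k(-5))) = (-(3 + 6²)*(-4))*(16 + 6*2) = (-(3 + 36)*(-4))*(16 + 12) = (-1*39*(-4))*28 = -39*(-4)*28 = 156*28 = 4368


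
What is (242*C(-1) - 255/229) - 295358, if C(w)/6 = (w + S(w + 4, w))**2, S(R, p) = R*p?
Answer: -62317109/229 ≈ -2.7213e+5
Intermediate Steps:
C(w) = 6*(w + w*(4 + w))**2 (C(w) = 6*(w + (w + 4)*w)**2 = 6*(w + (4 + w)*w)**2 = 6*(w + w*(4 + w))**2)
(242*C(-1) - 255/229) - 295358 = (242*(6*(-1)**2*(5 - 1)**2) - 255/229) - 295358 = (242*(6*1*4**2) - 255*1/229) - 295358 = (242*(6*1*16) - 255/229) - 295358 = (242*96 - 255/229) - 295358 = (23232 - 255/229) - 295358 = 5319873/229 - 295358 = -62317109/229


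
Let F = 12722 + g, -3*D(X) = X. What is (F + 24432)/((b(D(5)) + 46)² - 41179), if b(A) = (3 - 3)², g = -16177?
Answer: -20977/39063 ≈ -0.53700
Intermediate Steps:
D(X) = -X/3
b(A) = 0 (b(A) = 0² = 0)
F = -3455 (F = 12722 - 16177 = -3455)
(F + 24432)/((b(D(5)) + 46)² - 41179) = (-3455 + 24432)/((0 + 46)² - 41179) = 20977/(46² - 41179) = 20977/(2116 - 41179) = 20977/(-39063) = 20977*(-1/39063) = -20977/39063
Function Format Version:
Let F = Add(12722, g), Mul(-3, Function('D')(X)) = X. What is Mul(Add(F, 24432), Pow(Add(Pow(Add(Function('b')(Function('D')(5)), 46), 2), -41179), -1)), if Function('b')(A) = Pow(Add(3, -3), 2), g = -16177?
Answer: Rational(-20977, 39063) ≈ -0.53700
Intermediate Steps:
Function('D')(X) = Mul(Rational(-1, 3), X)
Function('b')(A) = 0 (Function('b')(A) = Pow(0, 2) = 0)
F = -3455 (F = Add(12722, -16177) = -3455)
Mul(Add(F, 24432), Pow(Add(Pow(Add(Function('b')(Function('D')(5)), 46), 2), -41179), -1)) = Mul(Add(-3455, 24432), Pow(Add(Pow(Add(0, 46), 2), -41179), -1)) = Mul(20977, Pow(Add(Pow(46, 2), -41179), -1)) = Mul(20977, Pow(Add(2116, -41179), -1)) = Mul(20977, Pow(-39063, -1)) = Mul(20977, Rational(-1, 39063)) = Rational(-20977, 39063)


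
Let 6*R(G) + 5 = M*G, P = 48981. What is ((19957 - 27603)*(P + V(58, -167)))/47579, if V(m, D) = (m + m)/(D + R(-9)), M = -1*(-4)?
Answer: -390607279602/49624897 ≈ -7871.2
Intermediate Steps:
M = 4
R(G) = -⅚ + 2*G/3 (R(G) = -⅚ + (4*G)/6 = -⅚ + 2*G/3)
V(m, D) = 2*m/(-41/6 + D) (V(m, D) = (m + m)/(D + (-⅚ + (⅔)*(-9))) = (2*m)/(D + (-⅚ - 6)) = (2*m)/(D - 41/6) = (2*m)/(-41/6 + D) = 2*m/(-41/6 + D))
((19957 - 27603)*(P + V(58, -167)))/47579 = ((19957 - 27603)*(48981 + 12*58/(-41 + 6*(-167))))/47579 = -7646*(48981 + 12*58/(-41 - 1002))*(1/47579) = -7646*(48981 + 12*58/(-1043))*(1/47579) = -7646*(48981 + 12*58*(-1/1043))*(1/47579) = -7646*(48981 - 696/1043)*(1/47579) = -7646*51086487/1043*(1/47579) = -390607279602/1043*1/47579 = -390607279602/49624897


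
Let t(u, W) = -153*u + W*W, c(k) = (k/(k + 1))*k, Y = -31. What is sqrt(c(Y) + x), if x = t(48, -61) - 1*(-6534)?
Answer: sqrt(2591070)/30 ≈ 53.656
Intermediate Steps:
c(k) = k**2/(1 + k) (c(k) = (k/(1 + k))*k = k**2/(1 + k))
t(u, W) = W**2 - 153*u (t(u, W) = -153*u + W**2 = W**2 - 153*u)
x = 2911 (x = ((-61)**2 - 153*48) - 1*(-6534) = (3721 - 7344) + 6534 = -3623 + 6534 = 2911)
sqrt(c(Y) + x) = sqrt((-31)**2/(1 - 31) + 2911) = sqrt(961/(-30) + 2911) = sqrt(961*(-1/30) + 2911) = sqrt(-961/30 + 2911) = sqrt(86369/30) = sqrt(2591070)/30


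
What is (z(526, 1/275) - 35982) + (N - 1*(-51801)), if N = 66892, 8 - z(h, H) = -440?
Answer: 83159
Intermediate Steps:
z(h, H) = 448 (z(h, H) = 8 - 1*(-440) = 8 + 440 = 448)
(z(526, 1/275) - 35982) + (N - 1*(-51801)) = (448 - 35982) + (66892 - 1*(-51801)) = -35534 + (66892 + 51801) = -35534 + 118693 = 83159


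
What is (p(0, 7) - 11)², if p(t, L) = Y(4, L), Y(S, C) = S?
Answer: 49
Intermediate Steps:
p(t, L) = 4
(p(0, 7) - 11)² = (4 - 11)² = (-7)² = 49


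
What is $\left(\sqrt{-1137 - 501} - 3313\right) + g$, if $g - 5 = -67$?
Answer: $-3375 + 3 i \sqrt{182} \approx -3375.0 + 40.472 i$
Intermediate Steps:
$g = -62$ ($g = 5 - 67 = -62$)
$\left(\sqrt{-1137 - 501} - 3313\right) + g = \left(\sqrt{-1137 - 501} - 3313\right) - 62 = \left(\sqrt{-1638} - 3313\right) - 62 = \left(3 i \sqrt{182} - 3313\right) - 62 = \left(-3313 + 3 i \sqrt{182}\right) - 62 = -3375 + 3 i \sqrt{182}$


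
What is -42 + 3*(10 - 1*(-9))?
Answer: 15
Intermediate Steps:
-42 + 3*(10 - 1*(-9)) = -42 + 3*(10 + 9) = -42 + 3*19 = -42 + 57 = 15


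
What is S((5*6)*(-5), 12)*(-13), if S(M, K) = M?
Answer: 1950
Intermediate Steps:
S((5*6)*(-5), 12)*(-13) = ((5*6)*(-5))*(-13) = (30*(-5))*(-13) = -150*(-13) = 1950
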